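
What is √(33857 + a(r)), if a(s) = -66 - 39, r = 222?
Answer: 2*√8438 ≈ 183.72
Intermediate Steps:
a(s) = -105
√(33857 + a(r)) = √(33857 - 105) = √33752 = 2*√8438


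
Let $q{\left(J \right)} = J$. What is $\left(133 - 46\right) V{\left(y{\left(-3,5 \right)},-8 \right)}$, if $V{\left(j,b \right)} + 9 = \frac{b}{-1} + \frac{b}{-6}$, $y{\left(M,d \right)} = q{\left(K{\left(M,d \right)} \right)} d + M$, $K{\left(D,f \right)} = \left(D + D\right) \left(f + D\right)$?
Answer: $29$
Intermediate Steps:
$K{\left(D,f \right)} = 2 D \left(D + f\right)$
$y{\left(M,d \right)} = M + 2 M d \left(M + d\right)$ ($y{\left(M,d \right)} = 2 M \left(M + d\right) d + M = 2 M d \left(M + d\right) + M = M + 2 M d \left(M + d\right)$)
$V{\left(j,b \right)} = -9 - \frac{7 b}{6}$ ($V{\left(j,b \right)} = -9 + \left(\frac{b}{-1} + \frac{b}{-6}\right) = -9 + \left(b \left(-1\right) + b \left(- \frac{1}{6}\right)\right) = -9 - \frac{7 b}{6}$)
$\left(133 - 46\right) V{\left(y{\left(-3,5 \right)},-8 \right)} = \left(133 - 46\right) \left(-9 - - \frac{28}{3}\right) = 87 \left(-9 + \frac{28}{3}\right) = 87 \cdot \frac{1}{3} = 29$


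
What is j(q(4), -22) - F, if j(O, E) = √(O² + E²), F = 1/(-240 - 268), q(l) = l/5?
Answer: 1/508 + 2*√3029/5 ≈ 22.017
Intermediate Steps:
q(l) = l/5 (q(l) = l*(⅕) = l/5)
F = -1/508 (F = 1/(-508) = -1/508 ≈ -0.0019685)
j(O, E) = √(E² + O²)
j(q(4), -22) - F = √((-22)² + ((⅕)*4)²) - 1*(-1/508) = √(484 + (⅘)²) + 1/508 = √(484 + 16/25) + 1/508 = √(12116/25) + 1/508 = 2*√3029/5 + 1/508 = 1/508 + 2*√3029/5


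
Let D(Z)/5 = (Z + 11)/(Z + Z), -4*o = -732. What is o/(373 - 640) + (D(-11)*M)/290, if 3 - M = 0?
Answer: -61/89 ≈ -0.68539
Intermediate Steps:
o = 183 (o = -1/4*(-732) = 183)
D(Z) = 5*(11 + Z)/(2*Z) (D(Z) = 5*((Z + 11)/(Z + Z)) = 5*((11 + Z)/((2*Z))) = 5*((11 + Z)*(1/(2*Z))) = 5*((11 + Z)/(2*Z)) = 5*(11 + Z)/(2*Z))
M = 3 (M = 3 - 1*0 = 3 + 0 = 3)
o/(373 - 640) + (D(-11)*M)/290 = 183/(373 - 640) + (((5/2)*(11 - 11)/(-11))*3)/290 = 183/(-267) + (((5/2)*(-1/11)*0)*3)*(1/290) = 183*(-1/267) + (0*3)*(1/290) = -61/89 + 0*(1/290) = -61/89 + 0 = -61/89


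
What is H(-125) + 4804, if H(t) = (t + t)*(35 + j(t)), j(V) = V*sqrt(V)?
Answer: -3946 + 156250*I*sqrt(5) ≈ -3946.0 + 3.4939e+5*I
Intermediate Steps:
j(V) = V**(3/2)
H(t) = 2*t*(35 + t**(3/2)) (H(t) = (t + t)*(35 + t**(3/2)) = (2*t)*(35 + t**(3/2)) = 2*t*(35 + t**(3/2)))
H(-125) + 4804 = 2*(-125)*(35 + (-125)**(3/2)) + 4804 = 2*(-125)*(35 - 625*I*sqrt(5)) + 4804 = (-8750 + 156250*I*sqrt(5)) + 4804 = -3946 + 156250*I*sqrt(5)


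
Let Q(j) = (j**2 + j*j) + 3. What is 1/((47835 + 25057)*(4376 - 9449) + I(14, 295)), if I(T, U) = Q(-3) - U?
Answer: -1/369781390 ≈ -2.7043e-9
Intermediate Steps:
Q(j) = 3 + 2*j**2 (Q(j) = (j**2 + j**2) + 3 = 2*j**2 + 3 = 3 + 2*j**2)
I(T, U) = 21 - U (I(T, U) = (3 + 2*(-3)**2) - U = (3 + 2*9) - U = (3 + 18) - U = 21 - U)
1/((47835 + 25057)*(4376 - 9449) + I(14, 295)) = 1/((47835 + 25057)*(4376 - 9449) + (21 - 1*295)) = 1/(72892*(-5073) + (21 - 295)) = 1/(-369781116 - 274) = 1/(-369781390) = -1/369781390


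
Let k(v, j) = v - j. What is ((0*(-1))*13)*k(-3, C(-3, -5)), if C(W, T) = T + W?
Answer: 0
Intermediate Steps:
((0*(-1))*13)*k(-3, C(-3, -5)) = ((0*(-1))*13)*(-3 - (-5 - 3)) = (0*13)*(-3 - 1*(-8)) = 0*(-3 + 8) = 0*5 = 0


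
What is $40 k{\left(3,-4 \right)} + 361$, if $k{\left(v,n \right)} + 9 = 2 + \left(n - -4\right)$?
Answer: $81$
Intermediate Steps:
$k{\left(v,n \right)} = -3 + n$ ($k{\left(v,n \right)} = -9 + \left(2 + \left(n - -4\right)\right) = -9 + \left(2 + \left(n + 4\right)\right) = -9 + \left(2 + \left(4 + n\right)\right) = -9 + \left(6 + n\right) = -3 + n$)
$40 k{\left(3,-4 \right)} + 361 = 40 \left(-3 - 4\right) + 361 = 40 \left(-7\right) + 361 = -280 + 361 = 81$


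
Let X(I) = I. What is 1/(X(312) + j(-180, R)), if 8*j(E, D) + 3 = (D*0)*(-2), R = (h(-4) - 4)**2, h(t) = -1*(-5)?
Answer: 8/2493 ≈ 0.0032090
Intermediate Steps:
h(t) = 5
R = 1 (R = (5 - 4)**2 = 1**2 = 1)
j(E, D) = -3/8 (j(E, D) = -3/8 + ((D*0)*(-2))/8 = -3/8 + (0*(-2))/8 = -3/8 + (1/8)*0 = -3/8 + 0 = -3/8)
1/(X(312) + j(-180, R)) = 1/(312 - 3/8) = 1/(2493/8) = 8/2493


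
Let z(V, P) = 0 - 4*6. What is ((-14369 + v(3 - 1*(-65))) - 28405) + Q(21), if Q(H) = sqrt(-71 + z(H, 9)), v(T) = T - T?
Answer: -42774 + I*sqrt(95) ≈ -42774.0 + 9.7468*I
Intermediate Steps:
z(V, P) = -24 (z(V, P) = 0 - 24 = -24)
v(T) = 0
Q(H) = I*sqrt(95) (Q(H) = sqrt(-71 - 24) = sqrt(-95) = I*sqrt(95))
((-14369 + v(3 - 1*(-65))) - 28405) + Q(21) = ((-14369 + 0) - 28405) + I*sqrt(95) = (-14369 - 28405) + I*sqrt(95) = -42774 + I*sqrt(95)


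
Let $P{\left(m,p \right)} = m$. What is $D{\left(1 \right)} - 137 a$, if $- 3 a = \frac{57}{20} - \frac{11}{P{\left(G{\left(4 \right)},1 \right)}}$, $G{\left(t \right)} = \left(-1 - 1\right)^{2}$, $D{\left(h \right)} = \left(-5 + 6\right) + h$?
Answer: $\frac{197}{30} \approx 6.5667$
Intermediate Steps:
$D{\left(h \right)} = 1 + h$
$G{\left(t \right)} = 4$ ($G{\left(t \right)} = \left(-2\right)^{2} = 4$)
$a = - \frac{1}{30}$ ($a = - \frac{\frac{57}{20} - \frac{11}{4}}{3} = \left(- \frac{1}{3}\right) \frac{1}{10} = - \frac{1}{30} \approx -0.033333$)
$D{\left(1 \right)} - 137 a = \left(1 + 1\right) - - \frac{137}{30} = 2 + \frac{137}{30} = \frac{197}{30}$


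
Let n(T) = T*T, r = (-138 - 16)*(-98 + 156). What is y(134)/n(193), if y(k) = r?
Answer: -8932/37249 ≈ -0.23979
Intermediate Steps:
r = -8932 (r = -154*58 = -8932)
y(k) = -8932
n(T) = T²
y(134)/n(193) = -8932/(193²) = -8932/37249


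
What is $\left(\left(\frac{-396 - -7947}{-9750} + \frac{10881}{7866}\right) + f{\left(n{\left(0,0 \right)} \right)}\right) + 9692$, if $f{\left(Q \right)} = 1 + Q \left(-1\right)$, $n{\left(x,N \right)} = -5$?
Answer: $\frac{6887224598}{710125} \approx 9698.6$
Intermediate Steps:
$f{\left(Q \right)} = 1 - Q$
$\left(\left(\frac{-396 - -7947}{-9750} + \frac{10881}{7866}\right) + f{\left(n{\left(0,0 \right)} \right)}\right) + 9692 = \left(\left(\frac{-396 - -7947}{-9750} + \frac{10881}{7866}\right) + \left(1 - -5\right)\right) + 9692 = \left(\left(\left(-396 + 7947\right) \left(- \frac{1}{9750}\right) + 10881 \cdot \frac{1}{7866}\right) + \left(1 + 5\right)\right) + 9692 = \left(\left(7551 \left(- \frac{1}{9750}\right) + \frac{1209}{874}\right) + 6\right) + 9692 = \left(\left(- \frac{2517}{3250} + \frac{1209}{874}\right) + 6\right) + 9692 = \left(\frac{432348}{710125} + 6\right) + 9692 = \frac{4693098}{710125} + 9692 = \frac{6887224598}{710125}$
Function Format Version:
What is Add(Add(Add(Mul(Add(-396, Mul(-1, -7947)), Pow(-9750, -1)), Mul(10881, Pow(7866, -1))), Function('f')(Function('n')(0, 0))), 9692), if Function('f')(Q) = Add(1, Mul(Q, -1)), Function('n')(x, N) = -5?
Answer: Rational(6887224598, 710125) ≈ 9698.6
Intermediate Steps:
Function('f')(Q) = Add(1, Mul(-1, Q))
Add(Add(Add(Mul(Add(-396, Mul(-1, -7947)), Pow(-9750, -1)), Mul(10881, Pow(7866, -1))), Function('f')(Function('n')(0, 0))), 9692) = Add(Add(Add(Mul(Add(-396, Mul(-1, -7947)), Pow(-9750, -1)), Mul(10881, Pow(7866, -1))), Add(1, Mul(-1, -5))), 9692) = Add(Add(Add(Mul(Add(-396, 7947), Rational(-1, 9750)), Mul(10881, Rational(1, 7866))), Add(1, 5)), 9692) = Add(Add(Add(Mul(7551, Rational(-1, 9750)), Rational(1209, 874)), 6), 9692) = Add(Add(Add(Rational(-2517, 3250), Rational(1209, 874)), 6), 9692) = Add(Add(Rational(432348, 710125), 6), 9692) = Add(Rational(4693098, 710125), 9692) = Rational(6887224598, 710125)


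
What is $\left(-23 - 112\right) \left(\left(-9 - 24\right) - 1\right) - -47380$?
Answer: $51970$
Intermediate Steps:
$\left(-23 - 112\right) \left(\left(-9 - 24\right) - 1\right) - -47380 = - 135 \left(-33 - 1\right) + 47380 = \left(-135\right) \left(-34\right) + 47380 = 4590 + 47380 = 51970$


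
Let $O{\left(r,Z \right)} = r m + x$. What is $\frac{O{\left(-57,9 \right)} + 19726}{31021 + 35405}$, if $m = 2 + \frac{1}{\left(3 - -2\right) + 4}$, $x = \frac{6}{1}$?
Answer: $\frac{58835}{199278} \approx 0.29524$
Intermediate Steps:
$x = 6$ ($x = 6 \cdot 1 = 6$)
$m = \frac{19}{9}$ ($m = 2 + \frac{1}{\left(3 + 2\right) + 4} = 2 + \frac{1}{5 + 4} = 2 + \frac{1}{9} = \frac{19}{9} \approx 2.1111$)
$O{\left(r,Z \right)} = 6 + \frac{19 r}{9}$ ($O{\left(r,Z \right)} = r \frac{19}{9} + 6 = \frac{19 r}{9} + 6 = 6 + \frac{19 r}{9}$)
$\frac{O{\left(-57,9 \right)} + 19726}{31021 + 35405} = \frac{\left(6 + \frac{19}{9} \left(-57\right)\right) + 19726}{31021 + 35405} = \frac{\left(6 - \frac{361}{3}\right) + 19726}{66426} = \left(- \frac{343}{3} + 19726\right) \frac{1}{66426} = \frac{58835}{3} \cdot \frac{1}{66426} = \frac{58835}{199278}$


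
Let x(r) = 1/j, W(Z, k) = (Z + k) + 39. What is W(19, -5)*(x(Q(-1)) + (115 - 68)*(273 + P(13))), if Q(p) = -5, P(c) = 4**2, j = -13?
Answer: 9358634/13 ≈ 7.1990e+5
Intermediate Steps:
P(c) = 16
W(Z, k) = 39 + Z + k
x(r) = -1/13 (x(r) = 1/(-13) = -1/13)
W(19, -5)*(x(Q(-1)) + (115 - 68)*(273 + P(13))) = (39 + 19 - 5)*(-1/13 + (115 - 68)*(273 + 16)) = 53*(-1/13 + 47*289) = 53*(-1/13 + 13583) = 53*(176578/13) = 9358634/13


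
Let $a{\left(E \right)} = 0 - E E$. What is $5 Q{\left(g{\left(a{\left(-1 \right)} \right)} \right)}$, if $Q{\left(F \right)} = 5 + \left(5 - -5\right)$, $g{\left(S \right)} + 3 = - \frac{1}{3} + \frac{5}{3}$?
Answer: $75$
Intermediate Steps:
$a{\left(E \right)} = - E^{2}$ ($a{\left(E \right)} = 0 - E^{2} = - E^{2}$)
$g{\left(S \right)} = - \frac{5}{3}$ ($g{\left(S \right)} = -3 + \left(- \frac{1}{3} + \frac{5}{3}\right) = -3 + \frac{4}{3} = - \frac{5}{3}$)
$Q{\left(F \right)} = 15$ ($Q{\left(F \right)} = 5 + \left(5 + 5\right) = 5 + 10 = 15$)
$5 Q{\left(g{\left(a{\left(-1 \right)} \right)} \right)} = 5 \cdot 15 = 75$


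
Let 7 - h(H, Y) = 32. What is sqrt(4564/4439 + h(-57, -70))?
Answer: I*sqrt(472358429)/4439 ≈ 4.8961*I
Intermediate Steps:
h(H, Y) = -25 (h(H, Y) = 7 - 1*32 = 7 - 32 = -25)
sqrt(4564/4439 + h(-57, -70)) = sqrt(4564/4439 - 25) = sqrt(-106411/4439) = I*sqrt(472358429)/4439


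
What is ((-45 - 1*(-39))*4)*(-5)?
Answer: 120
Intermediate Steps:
((-45 - 1*(-39))*4)*(-5) = ((-45 + 39)*4)*(-5) = -6*4*(-5) = -24*(-5) = 120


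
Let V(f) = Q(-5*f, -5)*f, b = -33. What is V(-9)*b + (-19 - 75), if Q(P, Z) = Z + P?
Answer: 11786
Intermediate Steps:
Q(P, Z) = P + Z
V(f) = f*(-5 - 5*f) (V(f) = (-5*f - 5)*f = (-5 - 5*f)*f = f*(-5 - 5*f))
V(-9)*b + (-19 - 75) = -5*(-9)*(1 - 9)*(-33) + (-19 - 75) = -5*(-9)*(-8)*(-33) - 94 = -360*(-33) - 94 = 11880 - 94 = 11786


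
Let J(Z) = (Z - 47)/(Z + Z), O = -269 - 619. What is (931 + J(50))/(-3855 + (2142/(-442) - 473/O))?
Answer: -268695258/1113797875 ≈ -0.24124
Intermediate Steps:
O = -888
J(Z) = (-47 + Z)/(2*Z) (J(Z) = (-47 + Z)/((2*Z)) = (-47 + Z)*(1/(2*Z)) = (-47 + Z)/(2*Z))
(931 + J(50))/(-3855 + (2142/(-442) - 473/O)) = (931 + (½)*(-47 + 50)/50)/(-3855 + (2142/(-442) - 473/(-888))) = (931 + (½)*(1/50)*3)/(-3855 + (2142*(-1/442) - 473*(-1/888))) = (931 + 3/100)/(-3855 + (-63/13 + 473/888)) = 93103/(100*(-3855 - 49795/11544)) = 93103/(100*(-44551915/11544)) = (93103/100)*(-11544/44551915) = -268695258/1113797875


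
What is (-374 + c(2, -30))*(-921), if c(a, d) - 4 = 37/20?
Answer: 6781323/20 ≈ 3.3907e+5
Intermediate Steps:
c(a, d) = 117/20 (c(a, d) = 4 + 37/20 = 117/20)
(-374 + c(2, -30))*(-921) = (-374 + 117/20)*(-921) = -7363/20*(-921) = 6781323/20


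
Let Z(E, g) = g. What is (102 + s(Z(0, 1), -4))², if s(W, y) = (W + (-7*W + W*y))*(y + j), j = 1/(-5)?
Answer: 20736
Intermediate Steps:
j = -⅕ ≈ -0.20000
s(W, y) = (-⅕ + y)*(-6*W + W*y) (s(W, y) = (W + (-7*W + W*y))*(y - ⅕) = (-6*W + W*y)*(-⅕ + y) = (-⅕ + y)*(-6*W + W*y))
(102 + s(Z(0, 1), -4))² = (102 + (⅕)*1*(6 - 31*(-4) + 5*(-4)²))² = (102 + (⅕)*1*(6 + 124 + 5*16))² = (102 + (⅕)*1*(6 + 124 + 80))² = (102 + (⅕)*1*210)² = (102 + 42)² = 144² = 20736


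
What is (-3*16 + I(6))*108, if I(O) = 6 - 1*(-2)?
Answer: -4320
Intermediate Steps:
I(O) = 8 (I(O) = 6 + 2 = 8)
(-3*16 + I(6))*108 = (-3*16 + 8)*108 = (-48 + 8)*108 = -40*108 = -4320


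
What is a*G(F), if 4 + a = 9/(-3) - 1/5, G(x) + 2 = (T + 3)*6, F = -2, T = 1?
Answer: -792/5 ≈ -158.40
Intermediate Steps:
G(x) = 22 (G(x) = -2 + (1 + 3)*6 = -2 + 4*6 = -2 + 24 = 22)
a = -36/5 (a = -4 + (9/(-3) - 1/5) = -4 + (9*(-⅓) - 1*⅕) = -4 + (-3 - ⅕) = -4 - 16/5 = -36/5 ≈ -7.2000)
a*G(F) = -36/5*22 = -792/5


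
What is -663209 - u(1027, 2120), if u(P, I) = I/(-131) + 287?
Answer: -86915856/131 ≈ -6.6348e+5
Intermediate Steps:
u(P, I) = 287 - I/131 (u(P, I) = I*(-1/131) + 287 = -I/131 + 287 = 287 - I/131)
-663209 - u(1027, 2120) = -663209 - (287 - 1/131*2120) = -663209 - (287 - 2120/131) = -663209 - 1*35477/131 = -663209 - 35477/131 = -86915856/131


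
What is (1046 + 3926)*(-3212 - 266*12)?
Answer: -31840688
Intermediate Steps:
(1046 + 3926)*(-3212 - 266*12) = 4972*(-3212 - 3192) = 4972*(-6404) = -31840688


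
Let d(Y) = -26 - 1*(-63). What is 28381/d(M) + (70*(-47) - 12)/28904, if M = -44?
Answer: 410101125/534724 ≈ 766.94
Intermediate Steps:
d(Y) = 37 (d(Y) = -26 + 63 = 37)
28381/d(M) + (70*(-47) - 12)/28904 = 28381/37 + (70*(-47) - 12)/28904 = 28381*(1/37) + (-3290 - 12)*(1/28904) = 28381/37 - 3302*1/28904 = 28381/37 - 1651/14452 = 410101125/534724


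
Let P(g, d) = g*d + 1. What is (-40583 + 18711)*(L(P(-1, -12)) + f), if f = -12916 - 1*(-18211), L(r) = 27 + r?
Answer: -116687120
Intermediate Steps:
P(g, d) = 1 + d*g (P(g, d) = d*g + 1 = 1 + d*g)
f = 5295 (f = -12916 + 18211 = 5295)
(-40583 + 18711)*(L(P(-1, -12)) + f) = (-40583 + 18711)*((27 + (1 - 12*(-1))) + 5295) = -21872*((27 + (1 + 12)) + 5295) = -21872*((27 + 13) + 5295) = -21872*(40 + 5295) = -21872*5335 = -116687120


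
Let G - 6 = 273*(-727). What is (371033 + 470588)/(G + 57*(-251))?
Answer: -841621/212772 ≈ -3.9555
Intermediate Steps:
G = -198465 (G = 6 + 273*(-727) = 6 - 198471 = -198465)
(371033 + 470588)/(G + 57*(-251)) = (371033 + 470588)/(-198465 + 57*(-251)) = 841621/(-198465 - 14307) = 841621/(-212772) = 841621*(-1/212772) = -841621/212772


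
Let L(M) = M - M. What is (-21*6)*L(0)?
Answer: 0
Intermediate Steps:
L(M) = 0
(-21*6)*L(0) = -21*6*0 = -126*0 = 0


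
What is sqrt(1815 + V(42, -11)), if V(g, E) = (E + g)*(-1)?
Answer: 2*sqrt(446) ≈ 42.237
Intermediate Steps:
V(g, E) = -E - g
sqrt(1815 + V(42, -11)) = sqrt(1815 + (-1*(-11) - 1*42)) = sqrt(1815 + (11 - 42)) = sqrt(1815 - 31) = sqrt(1784) = 2*sqrt(446)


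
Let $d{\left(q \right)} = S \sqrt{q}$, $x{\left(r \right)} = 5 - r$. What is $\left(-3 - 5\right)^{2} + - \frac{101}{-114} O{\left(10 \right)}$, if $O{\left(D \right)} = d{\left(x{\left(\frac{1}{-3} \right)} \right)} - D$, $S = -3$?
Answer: $\frac{3143}{57} - \frac{202 \sqrt{3}}{57} \approx 49.002$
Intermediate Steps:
$d{\left(q \right)} = - 3 \sqrt{q}$
$O{\left(D \right)} = - D - 4 \sqrt{3}$ ($O{\left(D \right)} = - 3 \sqrt{5 - \frac{1}{-3}} - D = - 3 \sqrt{5 - - \frac{1}{3}} - D = - 3 \sqrt{5 + \frac{1}{3}} - D = - 3 \sqrt{\frac{16}{3}} - D = - 3 \frac{4 \sqrt{3}}{3} - D = - 4 \sqrt{3} - D = - D - 4 \sqrt{3}$)
$\left(-3 - 5\right)^{2} + - \frac{101}{-114} O{\left(10 \right)} = \left(-3 - 5\right)^{2} + - \frac{101}{-114} \left(\left(-1\right) 10 - 4 \sqrt{3}\right) = \left(-8\right)^{2} + \left(-101\right) \left(- \frac{1}{114}\right) \left(-10 - 4 \sqrt{3}\right) = 64 + \frac{101 \left(-10 - 4 \sqrt{3}\right)}{114} = 64 - \left(\frac{505}{57} + \frac{202 \sqrt{3}}{57}\right) = \frac{3143}{57} - \frac{202 \sqrt{3}}{57}$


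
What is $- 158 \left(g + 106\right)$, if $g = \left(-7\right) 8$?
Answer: $-7900$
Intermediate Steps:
$g = -56$
$- 158 \left(g + 106\right) = - 158 \left(-56 + 106\right) = \left(-158\right) 50 = -7900$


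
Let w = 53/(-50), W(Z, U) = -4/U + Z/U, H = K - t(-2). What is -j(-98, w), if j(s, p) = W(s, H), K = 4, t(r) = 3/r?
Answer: 204/11 ≈ 18.545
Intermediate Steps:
H = 11/2 (H = 4 - 3/(-2) = 4 - 3*(-1)/2 = 4 - 1*(-3/2) = 4 + 3/2 = 11/2 ≈ 5.5000)
w = -53/50 (w = 53*(-1/50) = -53/50 ≈ -1.0600)
j(s, p) = -8/11 + 2*s/11 (j(s, p) = (-4 + s)/(11/2) = 2*(-4 + s)/11 = -8/11 + 2*s/11)
-j(-98, w) = -(-8/11 + (2/11)*(-98)) = -(-8/11 - 196/11) = -1*(-204/11) = 204/11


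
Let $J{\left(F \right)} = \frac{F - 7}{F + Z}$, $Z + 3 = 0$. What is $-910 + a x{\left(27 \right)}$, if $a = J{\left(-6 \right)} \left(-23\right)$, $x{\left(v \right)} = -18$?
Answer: $-312$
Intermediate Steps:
$Z = -3$ ($Z = -3 + 0 = -3$)
$J{\left(F \right)} = \frac{-7 + F}{-3 + F}$ ($J{\left(F \right)} = \frac{F - 7}{F - 3} = \frac{-7 + F}{-3 + F}$)
$a = - \frac{299}{9}$ ($a = \frac{-7 - 6}{-3 - 6} \left(-23\right) = \frac{1}{-9} \left(-13\right) \left(-23\right) = \left(- \frac{1}{9}\right) \left(-13\right) \left(-23\right) = \frac{13}{9} \left(-23\right) = - \frac{299}{9} \approx -33.222$)
$-910 + a x{\left(27 \right)} = -910 - -598 = -910 + 598 = -312$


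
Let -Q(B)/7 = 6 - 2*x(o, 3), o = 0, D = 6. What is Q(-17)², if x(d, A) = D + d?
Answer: 1764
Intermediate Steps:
x(d, A) = 6 + d
Q(B) = 42 (Q(B) = -7*(6 - 2*(6 + 0)) = -7*(6 - 2*6) = -7*(6 - 12) = -7*(-6) = 42)
Q(-17)² = 42² = 1764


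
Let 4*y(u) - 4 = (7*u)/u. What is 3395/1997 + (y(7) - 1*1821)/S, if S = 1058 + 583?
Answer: 7760599/13108308 ≈ 0.59204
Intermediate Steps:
S = 1641
y(u) = 11/4 (y(u) = 1 + ((7*u)/u)/4 = 1 + (¼)*7 = 1 + 7/4 = 11/4)
3395/1997 + (y(7) - 1*1821)/S = 3395/1997 + (11/4 - 1*1821)/1641 = 3395*(1/1997) + (11/4 - 1821)*(1/1641) = 3395/1997 - 7273/4*1/1641 = 3395/1997 - 7273/6564 = 7760599/13108308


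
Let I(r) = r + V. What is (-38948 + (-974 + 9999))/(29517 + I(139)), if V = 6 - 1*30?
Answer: -29923/29632 ≈ -1.0098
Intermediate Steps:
V = -24 (V = 6 - 30 = -24)
I(r) = -24 + r (I(r) = r - 24 = -24 + r)
(-38948 + (-974 + 9999))/(29517 + I(139)) = (-38948 + (-974 + 9999))/(29517 + (-24 + 139)) = (-38948 + 9025)/(29517 + 115) = -29923/29632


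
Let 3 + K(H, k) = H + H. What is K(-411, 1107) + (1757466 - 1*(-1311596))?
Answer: 3068237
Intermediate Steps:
K(H, k) = -3 + 2*H (K(H, k) = -3 + (H + H) = -3 + 2*H)
K(-411, 1107) + (1757466 - 1*(-1311596)) = (-3 + 2*(-411)) + (1757466 - 1*(-1311596)) = (-3 - 822) + (1757466 + 1311596) = -825 + 3069062 = 3068237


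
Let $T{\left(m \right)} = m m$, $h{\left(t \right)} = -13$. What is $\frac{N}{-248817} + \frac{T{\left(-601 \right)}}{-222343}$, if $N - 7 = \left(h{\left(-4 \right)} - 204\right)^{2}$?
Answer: $- \frac{100344415145}{55322718231} \approx -1.8138$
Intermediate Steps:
$T{\left(m \right)} = m^{2}$
$N = 47096$ ($N = 7 + \left(-13 - 204\right)^{2} = 7 + \left(-217\right)^{2} = 7 + 47089 = 47096$)
$\frac{N}{-248817} + \frac{T{\left(-601 \right)}}{-222343} = \frac{47096}{-248817} + \frac{\left(-601\right)^{2}}{-222343} = 47096 \left(- \frac{1}{248817}\right) + 361201 \left(- \frac{1}{222343}\right) = - \frac{47096}{248817} - \frac{361201}{222343} = - \frac{100344415145}{55322718231}$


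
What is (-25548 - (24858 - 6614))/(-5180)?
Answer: 1564/185 ≈ 8.4541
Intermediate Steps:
(-25548 - (24858 - 6614))/(-5180) = (-25548 - 1*18244)*(-1/5180) = (-25548 - 18244)*(-1/5180) = -43792*(-1/5180) = 1564/185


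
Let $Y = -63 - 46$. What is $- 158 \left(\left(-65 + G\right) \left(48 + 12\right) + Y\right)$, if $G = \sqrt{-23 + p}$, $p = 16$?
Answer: $633422 - 9480 i \sqrt{7} \approx 6.3342 \cdot 10^{5} - 25082.0 i$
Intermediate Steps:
$G = i \sqrt{7}$ ($G = \sqrt{-23 + 16} = \sqrt{-7} = i \sqrt{7} \approx 2.6458 i$)
$Y = -109$ ($Y = -63 - 46 = -109$)
$- 158 \left(\left(-65 + G\right) \left(48 + 12\right) + Y\right) = - 158 \left(\left(-65 + i \sqrt{7}\right) \left(48 + 12\right) - 109\right) = - 158 \left(\left(-65 + i \sqrt{7}\right) 60 - 109\right) = - 158 \left(\left(-3900 + 60 i \sqrt{7}\right) - 109\right) = - 158 \left(-4009 + 60 i \sqrt{7}\right) = 633422 - 9480 i \sqrt{7}$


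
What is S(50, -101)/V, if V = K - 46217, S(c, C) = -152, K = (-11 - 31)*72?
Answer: 152/49241 ≈ 0.0030869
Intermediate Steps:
K = -3024 (K = -42*72 = -3024)
V = -49241 (V = -3024 - 46217 = -49241)
S(50, -101)/V = -152/(-49241) = -152*(-1/49241) = 152/49241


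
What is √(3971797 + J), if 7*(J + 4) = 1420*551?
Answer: √200094797/7 ≈ 2020.8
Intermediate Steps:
J = 782392/7 (J = -4 + (1420*551)/7 = -4 + (⅐)*782420 = -4 + 782420/7 = 782392/7 ≈ 1.1177e+5)
√(3971797 + J) = √(3971797 + 782392/7) = √(28584971/7) = √200094797/7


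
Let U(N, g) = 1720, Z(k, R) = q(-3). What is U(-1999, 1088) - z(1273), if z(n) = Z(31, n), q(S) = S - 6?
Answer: 1729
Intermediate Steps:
q(S) = -6 + S
Z(k, R) = -9 (Z(k, R) = -6 - 3 = -9)
z(n) = -9
U(-1999, 1088) - z(1273) = 1720 - 1*(-9) = 1720 + 9 = 1729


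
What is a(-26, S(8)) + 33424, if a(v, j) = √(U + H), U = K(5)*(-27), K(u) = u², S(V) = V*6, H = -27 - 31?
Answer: 33424 + I*√733 ≈ 33424.0 + 27.074*I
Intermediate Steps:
H = -58
S(V) = 6*V
U = -675 (U = 5²*(-27) = 25*(-27) = -675)
a(v, j) = I*√733 (a(v, j) = √(-675 - 58) = √(-733) = I*√733)
a(-26, S(8)) + 33424 = I*√733 + 33424 = 33424 + I*√733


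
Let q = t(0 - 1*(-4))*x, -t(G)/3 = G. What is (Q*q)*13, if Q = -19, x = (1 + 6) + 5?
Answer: 35568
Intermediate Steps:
t(G) = -3*G
x = 12 (x = 7 + 5 = 12)
q = -144 (q = -3*(0 - 1*(-4))*12 = -3*(0 + 4)*12 = -3*4*12 = -12*12 = -144)
(Q*q)*13 = -19*(-144)*13 = 2736*13 = 35568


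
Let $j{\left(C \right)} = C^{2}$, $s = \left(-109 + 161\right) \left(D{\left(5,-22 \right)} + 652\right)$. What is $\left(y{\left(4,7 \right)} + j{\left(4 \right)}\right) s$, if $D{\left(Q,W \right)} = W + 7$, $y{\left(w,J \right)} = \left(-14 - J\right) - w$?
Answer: $-298116$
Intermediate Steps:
$y{\left(w,J \right)} = -14 - J - w$
$D{\left(Q,W \right)} = 7 + W$
$s = 33124$ ($s = \left(-109 + 161\right) \left(\left(7 - 22\right) + 652\right) = 52 \left(-15 + 652\right) = 52 \cdot 637 = 33124$)
$\left(y{\left(4,7 \right)} + j{\left(4 \right)}\right) s = \left(\left(-14 - 7 - 4\right) + 4^{2}\right) 33124 = \left(\left(-14 - 7 - 4\right) + 16\right) 33124 = \left(-25 + 16\right) 33124 = \left(-9\right) 33124 = -298116$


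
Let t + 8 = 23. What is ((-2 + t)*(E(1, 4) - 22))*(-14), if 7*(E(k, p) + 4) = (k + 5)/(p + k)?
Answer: 23504/5 ≈ 4700.8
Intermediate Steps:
t = 15 (t = -8 + 23 = 15)
E(k, p) = -4 + (5 + k)/(7*(k + p)) (E(k, p) = -4 + ((k + 5)/(p + k))/7 = -4 + ((5 + k)/(k + p))/7 = -4 + (5 + k)/(7*(k + p)))
((-2 + t)*(E(1, 4) - 22))*(-14) = ((-2 + 15)*((5 - 28*4 - 27*1)/(7*(1 + 4)) - 22))*(-14) = (13*((⅐)*(5 - 112 - 27)/5 - 22))*(-14) = (13*((⅐)*(⅕)*(-134) - 22))*(-14) = (13*(-134/35 - 22))*(-14) = (13*(-904/35))*(-14) = -11752/35*(-14) = 23504/5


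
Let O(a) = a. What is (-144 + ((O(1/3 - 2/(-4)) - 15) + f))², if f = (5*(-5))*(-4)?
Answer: 121801/36 ≈ 3383.4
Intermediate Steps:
f = 100 (f = -25*(-4) = 100)
(-144 + ((O(1/3 - 2/(-4)) - 15) + f))² = (-144 + (((1/3 - 2/(-4)) - 15) + 100))² = (-144 + (((1*(⅓) - 2*(-¼)) - 15) + 100))² = (-144 + (((⅓ + ½) - 15) + 100))² = (-144 + ((⅚ - 15) + 100))² = (-144 + (-85/6 + 100))² = (-144 + 515/6)² = (-349/6)² = 121801/36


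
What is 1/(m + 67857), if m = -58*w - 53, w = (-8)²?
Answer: 1/64092 ≈ 1.5603e-5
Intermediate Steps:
w = 64
m = -3765 (m = -58*64 - 53 = -3712 - 53 = -3765)
1/(m + 67857) = 1/(-3765 + 67857) = 1/64092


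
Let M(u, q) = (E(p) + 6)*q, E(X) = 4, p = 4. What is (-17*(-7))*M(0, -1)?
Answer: -1190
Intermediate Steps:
M(u, q) = 10*q (M(u, q) = (4 + 6)*q = 10*q)
(-17*(-7))*M(0, -1) = (-17*(-7))*(10*(-1)) = 119*(-10) = -1190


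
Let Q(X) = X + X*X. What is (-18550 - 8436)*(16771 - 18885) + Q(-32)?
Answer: 57049396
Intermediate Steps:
Q(X) = X + X²
(-18550 - 8436)*(16771 - 18885) + Q(-32) = (-18550 - 8436)*(16771 - 18885) - 32*(1 - 32) = -26986*(-2114) - 32*(-31) = 57048404 + 992 = 57049396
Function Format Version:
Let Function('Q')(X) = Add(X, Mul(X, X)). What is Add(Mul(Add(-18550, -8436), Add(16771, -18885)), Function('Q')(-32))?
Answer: 57049396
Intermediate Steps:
Function('Q')(X) = Add(X, Pow(X, 2))
Add(Mul(Add(-18550, -8436), Add(16771, -18885)), Function('Q')(-32)) = Add(Mul(Add(-18550, -8436), Add(16771, -18885)), Mul(-32, Add(1, -32))) = Add(Mul(-26986, -2114), Mul(-32, -31)) = Add(57048404, 992) = 57049396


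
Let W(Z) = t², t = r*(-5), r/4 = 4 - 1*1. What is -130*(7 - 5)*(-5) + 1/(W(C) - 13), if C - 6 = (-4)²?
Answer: 4663101/3587 ≈ 1300.0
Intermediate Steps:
r = 12 (r = 4*(4 - 1*1) = 4*(4 - 1) = 4*3 = 12)
C = 22 (C = 6 + (-4)² = 6 + 16 = 22)
t = -60 (t = 12*(-5) = -60)
W(Z) = 3600 (W(Z) = (-60)² = 3600)
-130*(7 - 5)*(-5) + 1/(W(C) - 13) = -130*(7 - 5)*(-5) + 1/(3600 - 13) = -260*(-5) + 1/3587 = -130*(-10) + 1/3587 = 1300 + 1/3587 = 4663101/3587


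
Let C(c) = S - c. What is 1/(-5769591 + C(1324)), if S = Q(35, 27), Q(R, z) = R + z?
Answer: -1/5770853 ≈ -1.7328e-7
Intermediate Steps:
S = 62 (S = 35 + 27 = 62)
C(c) = 62 - c
1/(-5769591 + C(1324)) = 1/(-5769591 + (62 - 1*1324)) = 1/(-5769591 + (62 - 1324)) = 1/(-5769591 - 1262) = 1/(-5770853) = -1/5770853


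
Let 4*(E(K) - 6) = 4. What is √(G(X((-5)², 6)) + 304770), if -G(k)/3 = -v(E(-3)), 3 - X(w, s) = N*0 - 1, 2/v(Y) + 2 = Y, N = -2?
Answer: 4*√476205/5 ≈ 552.06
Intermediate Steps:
E(K) = 7 (E(K) = 6 + (¼)*4 = 6 + 1 = 7)
v(Y) = 2/(-2 + Y)
X(w, s) = 4 (X(w, s) = 3 - (-2*0 - 1) = 3 - (0 - 1) = 3 - 1*(-1) = 3 + 1 = 4)
G(k) = 6/5 (G(k) = -(-3)*2/(-2 + 7) = -(-3)*2/5 = -3*(-⅖) = 6/5)
√(G(X((-5)², 6)) + 304770) = √(6/5 + 304770) = √(1523856/5) = 4*√476205/5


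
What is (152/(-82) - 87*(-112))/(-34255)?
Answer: -399428/1404455 ≈ -0.28440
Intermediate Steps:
(152/(-82) - 87*(-112))/(-34255) = (152*(-1/82) + 9744)*(-1/34255) = (-76/41 + 9744)*(-1/34255) = (399428/41)*(-1/34255) = -399428/1404455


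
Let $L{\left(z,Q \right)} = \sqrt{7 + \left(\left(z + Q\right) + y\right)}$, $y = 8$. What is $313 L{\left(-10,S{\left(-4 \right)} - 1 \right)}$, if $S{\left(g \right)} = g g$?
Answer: $626 \sqrt{5} \approx 1399.8$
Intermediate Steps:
$S{\left(g \right)} = g^{2}$
$L{\left(z,Q \right)} = \sqrt{15 + Q + z}$ ($L{\left(z,Q \right)} = \sqrt{7 + \left(\left(z + Q\right) + 8\right)} = \sqrt{7 + \left(\left(Q + z\right) + 8\right)} = \sqrt{7 + \left(8 + Q + z\right)} = \sqrt{15 + Q + z}$)
$313 L{\left(-10,S{\left(-4 \right)} - 1 \right)} = 313 \sqrt{15 - \left(1 - \left(-4\right)^{2}\right) - 10} = 313 \sqrt{15 + \left(16 - 1\right) - 10} = 313 \sqrt{15 + 15 - 10} = 313 \sqrt{20} = 313 \cdot 2 \sqrt{5} = 626 \sqrt{5}$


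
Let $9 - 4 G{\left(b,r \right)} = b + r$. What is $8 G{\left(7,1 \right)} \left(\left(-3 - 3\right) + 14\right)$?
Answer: $16$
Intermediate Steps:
$G{\left(b,r \right)} = \frac{9}{4} - \frac{b}{4} - \frac{r}{4}$ ($G{\left(b,r \right)} = \frac{9}{4} - \frac{b + r}{4} = \frac{9}{4} - \left(\frac{b}{4} + \frac{r}{4}\right) = \frac{9}{4} - \frac{b}{4} - \frac{r}{4}$)
$8 G{\left(7,1 \right)} \left(\left(-3 - 3\right) + 14\right) = 8 \left(\frac{9}{4} - \frac{7}{4} - \frac{1}{4}\right) \left(\left(-3 - 3\right) + 14\right) = 8 \left(\frac{9}{4} - \frac{7}{4} - \frac{1}{4}\right) \left(-6 + 14\right) = 8 \cdot \frac{1}{4} \cdot 8 = 2 \cdot 8 = 16$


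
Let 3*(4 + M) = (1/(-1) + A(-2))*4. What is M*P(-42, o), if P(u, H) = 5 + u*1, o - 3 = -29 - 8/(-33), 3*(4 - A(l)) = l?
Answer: -296/9 ≈ -32.889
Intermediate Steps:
A(l) = 4 - l/3
o = -850/33 (o = 3 + (-29 - 8/(-33)) = 3 + (-29 - 8*(-1/33)) = 3 + (-29 + 8/33) = 3 - 949/33 = -850/33 ≈ -25.758)
M = 8/9 (M = -4 + ((1/(-1) + (4 - ⅓*(-2)))*4)/3 = -4 + ((-1 + (4 + ⅔))*4)/3 = -4 + ((-1 + 14/3)*4)/3 = -4 + ((11/3)*4)/3 = -4 + (⅓)*(44/3) = -4 + 44/9 = 8/9 ≈ 0.88889)
P(u, H) = 5 + u
M*P(-42, o) = 8*(5 - 42)/9 = (8/9)*(-37) = -296/9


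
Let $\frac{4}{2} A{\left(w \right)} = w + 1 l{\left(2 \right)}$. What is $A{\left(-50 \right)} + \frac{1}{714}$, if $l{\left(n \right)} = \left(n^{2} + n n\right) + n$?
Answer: $- \frac{14279}{714} \approx -19.999$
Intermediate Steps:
$l{\left(n \right)} = n + 2 n^{2}$ ($l{\left(n \right)} = \left(n^{2} + n^{2}\right) + n = 2 n^{2} + n = n + 2 n^{2}$)
$A{\left(w \right)} = 5 + \frac{w}{2}$ ($A{\left(w \right)} = \frac{w + 1 \cdot 2 \left(1 + 2 \cdot 2\right)}{2} = \frac{w + 1 \cdot 2 \left(1 + 4\right)}{2} = \frac{w + 1 \cdot 2 \cdot 5}{2} = \frac{w + 1 \cdot 10}{2} = \frac{w + 10}{2} = \frac{10 + w}{2} = 5 + \frac{w}{2}$)
$A{\left(-50 \right)} + \frac{1}{714} = \left(5 + \frac{1}{2} \left(-50\right)\right) + \frac{1}{714} = \left(5 - 25\right) + \frac{1}{714} = -20 + \frac{1}{714} = - \frac{14279}{714}$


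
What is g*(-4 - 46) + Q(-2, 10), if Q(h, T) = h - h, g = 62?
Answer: -3100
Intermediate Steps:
Q(h, T) = 0
g*(-4 - 46) + Q(-2, 10) = 62*(-4 - 46) + 0 = 62*(-50) + 0 = -3100 + 0 = -3100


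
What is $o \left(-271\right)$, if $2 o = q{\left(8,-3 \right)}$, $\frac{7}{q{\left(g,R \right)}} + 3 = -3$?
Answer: $\frac{1897}{12} \approx 158.08$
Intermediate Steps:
$q{\left(g,R \right)} = - \frac{7}{6}$ ($q{\left(g,R \right)} = \frac{7}{-3 - 3} = \frac{7}{-6} = 7 \left(- \frac{1}{6}\right) = - \frac{7}{6}$)
$o = - \frac{7}{12}$ ($o = \frac{1}{2} \left(- \frac{7}{6}\right) = - \frac{7}{12} \approx -0.58333$)
$o \left(-271\right) = \left(- \frac{7}{12}\right) \left(-271\right) = \frac{1897}{12}$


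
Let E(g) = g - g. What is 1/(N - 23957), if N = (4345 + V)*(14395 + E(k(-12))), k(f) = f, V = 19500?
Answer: 1/343224818 ≈ 2.9135e-9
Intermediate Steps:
E(g) = 0
N = 343248775 (N = (4345 + 19500)*(14395 + 0) = 23845*14395 = 343248775)
1/(N - 23957) = 1/(343248775 - 23957) = 1/343224818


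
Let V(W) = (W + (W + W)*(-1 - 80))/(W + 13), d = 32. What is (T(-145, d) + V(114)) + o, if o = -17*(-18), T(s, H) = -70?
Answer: 11618/127 ≈ 91.480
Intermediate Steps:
V(W) = -161*W/(13 + W) (V(W) = (W + (2*W)*(-81))/(13 + W) = (W - 162*W)/(13 + W) = (-161*W)/(13 + W) = -161*W/(13 + W))
o = 306
(T(-145, d) + V(114)) + o = (-70 - 161*114/(13 + 114)) + 306 = (-70 - 161*114/127) + 306 = (-70 - 161*114*1/127) + 306 = (-70 - 18354/127) + 306 = -27244/127 + 306 = 11618/127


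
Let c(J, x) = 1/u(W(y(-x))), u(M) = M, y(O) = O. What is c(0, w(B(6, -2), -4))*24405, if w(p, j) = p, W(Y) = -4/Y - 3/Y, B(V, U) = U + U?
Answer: -97620/7 ≈ -13946.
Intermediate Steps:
B(V, U) = 2*U
W(Y) = -7/Y
c(J, x) = x/7 (c(J, x) = 1/(-7*(-1/x)) = 1/(-(-7)/x) = 1/(7/x) = x/7)
c(0, w(B(6, -2), -4))*24405 = ((2*(-2))/7)*24405 = ((⅐)*(-4))*24405 = -4/7*24405 = -97620/7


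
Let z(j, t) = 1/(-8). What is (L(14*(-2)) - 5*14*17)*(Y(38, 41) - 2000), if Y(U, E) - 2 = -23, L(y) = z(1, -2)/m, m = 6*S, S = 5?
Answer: 577199621/240 ≈ 2.4050e+6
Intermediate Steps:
m = 30 (m = 6*5 = 30)
z(j, t) = -⅛
L(y) = -1/240 (L(y) = -⅛/30 = -⅛*1/30 = -1/240)
Y(U, E) = -21 (Y(U, E) = 2 - 23 = -21)
(L(14*(-2)) - 5*14*17)*(Y(38, 41) - 2000) = (-1/240 - 5*14*17)*(-21 - 2000) = (-1/240 - 70*17)*(-2021) = (-1/240 - 1190)*(-2021) = -285601/240*(-2021) = 577199621/240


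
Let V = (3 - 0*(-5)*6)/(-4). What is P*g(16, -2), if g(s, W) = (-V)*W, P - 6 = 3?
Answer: -27/2 ≈ -13.500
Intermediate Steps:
P = 9 (P = 6 + 3 = 9)
V = -¾ (V = (3 - 0*6)*(-¼) = (3 - 1*0)*(-¼) = (3 + 0)*(-¼) = 3*(-¼) = -¾ ≈ -0.75000)
g(s, W) = 3*W/4 (g(s, W) = (-1*(-¾))*W = 3*W/4)
P*g(16, -2) = 9*((¾)*(-2)) = 9*(-3/2) = -27/2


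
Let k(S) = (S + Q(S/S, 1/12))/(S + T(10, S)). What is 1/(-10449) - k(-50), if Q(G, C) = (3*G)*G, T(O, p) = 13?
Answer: -491140/386613 ≈ -1.2704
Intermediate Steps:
Q(G, C) = 3*G²
k(S) = (3 + S)/(13 + S) (k(S) = (S + 3*(S/S)²)/(S + 13) = (S + 3*1²)/(13 + S) = (S + 3*1)/(13 + S) = (S + 3)/(13 + S) = (3 + S)/(13 + S))
1/(-10449) - k(-50) = 1/(-10449) - (3 - 50)/(13 - 50) = -1/10449 - (-47)/(-37) = -1/10449 - (-1)*(-47)/37 = -1/10449 - 1*47/37 = -1/10449 - 47/37 = -491140/386613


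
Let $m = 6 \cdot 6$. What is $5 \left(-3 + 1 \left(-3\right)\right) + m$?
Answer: $6$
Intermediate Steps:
$m = 36$
$5 \left(-3 + 1 \left(-3\right)\right) + m = 5 \left(-3 + 1 \left(-3\right)\right) + 36 = 5 \left(-3 - 3\right) + 36 = 5 \left(-6\right) + 36 = -30 + 36 = 6$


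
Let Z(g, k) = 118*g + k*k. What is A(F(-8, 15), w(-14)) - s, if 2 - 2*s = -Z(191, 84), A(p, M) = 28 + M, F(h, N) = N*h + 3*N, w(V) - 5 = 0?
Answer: -14765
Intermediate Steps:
w(V) = 5 (w(V) = 5 + 0 = 5)
Z(g, k) = k² + 118*g (Z(g, k) = 118*g + k² = k² + 118*g)
F(h, N) = 3*N + N*h
s = 14798 (s = 1 - (-1)*(84² + 118*191)/2 = 1 - (-1)*(7056 + 22538)/2 = 1 - (-1)*29594/2 = 1 - ½*(-29594) = 1 + 14797 = 14798)
A(F(-8, 15), w(-14)) - s = (28 + 5) - 1*14798 = 33 - 14798 = -14765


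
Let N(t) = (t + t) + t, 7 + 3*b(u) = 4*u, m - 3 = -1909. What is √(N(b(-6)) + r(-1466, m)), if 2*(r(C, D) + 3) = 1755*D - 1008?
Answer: I*√1673053 ≈ 1293.5*I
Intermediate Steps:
m = -1906 (m = 3 - 1909 = -1906)
b(u) = -7/3 + 4*u/3 (b(u) = -7/3 + (4*u)/3 = -7/3 + 4*u/3)
r(C, D) = -507 + 1755*D/2 (r(C, D) = -3 + (1755*D - 1008)/2 = -3 + (-1008 + 1755*D)/2 = -3 + (-504 + 1755*D/2) = -507 + 1755*D/2)
N(t) = 3*t (N(t) = 2*t + t = 3*t)
√(N(b(-6)) + r(-1466, m)) = √(3*(-7/3 + (4/3)*(-6)) + (-507 + (1755/2)*(-1906))) = √(3*(-7/3 - 8) + (-507 - 1672515)) = √(3*(-31/3) - 1673022) = √(-31 - 1673022) = √(-1673053) = I*√1673053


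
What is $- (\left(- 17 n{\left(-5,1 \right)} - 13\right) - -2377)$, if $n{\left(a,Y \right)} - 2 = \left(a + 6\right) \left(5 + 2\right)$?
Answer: $-2211$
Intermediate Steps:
$n{\left(a,Y \right)} = 44 + 7 a$ ($n{\left(a,Y \right)} = 2 + \left(a + 6\right) \left(5 + 2\right) = 2 + \left(6 + a\right) 7 = 2 + \left(42 + 7 a\right) = 44 + 7 a$)
$- (\left(- 17 n{\left(-5,1 \right)} - 13\right) - -2377) = - (\left(- 17 \left(44 + 7 \left(-5\right)\right) - 13\right) - -2377) = - (\left(- 17 \left(44 - 35\right) - 13\right) + 2377) = - (\left(\left(-17\right) 9 - 13\right) + 2377) = - (\left(-153 - 13\right) + 2377) = - (-166 + 2377) = \left(-1\right) 2211 = -2211$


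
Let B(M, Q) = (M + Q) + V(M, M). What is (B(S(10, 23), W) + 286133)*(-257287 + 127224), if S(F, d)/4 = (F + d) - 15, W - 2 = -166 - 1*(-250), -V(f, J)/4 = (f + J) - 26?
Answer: -37174476597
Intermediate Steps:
V(f, J) = 104 - 4*J - 4*f (V(f, J) = -4*((f + J) - 26) = -4*((J + f) - 26) = -4*(-26 + J + f) = 104 - 4*J - 4*f)
W = 86 (W = 2 + (-166 - 1*(-250)) = 2 + (-166 + 250) = 2 + 84 = 86)
S(F, d) = -60 + 4*F + 4*d (S(F, d) = 4*((F + d) - 15) = 4*(-15 + F + d) = -60 + 4*F + 4*d)
B(M, Q) = 104 + Q - 7*M (B(M, Q) = (M + Q) + (104 - 4*M - 4*M) = (M + Q) + (104 - 8*M) = 104 + Q - 7*M)
(B(S(10, 23), W) + 286133)*(-257287 + 127224) = ((104 + 86 - 7*(-60 + 4*10 + 4*23)) + 286133)*(-257287 + 127224) = ((104 + 86 - 7*(-60 + 40 + 92)) + 286133)*(-130063) = ((104 + 86 - 7*72) + 286133)*(-130063) = ((104 + 86 - 504) + 286133)*(-130063) = (-314 + 286133)*(-130063) = 285819*(-130063) = -37174476597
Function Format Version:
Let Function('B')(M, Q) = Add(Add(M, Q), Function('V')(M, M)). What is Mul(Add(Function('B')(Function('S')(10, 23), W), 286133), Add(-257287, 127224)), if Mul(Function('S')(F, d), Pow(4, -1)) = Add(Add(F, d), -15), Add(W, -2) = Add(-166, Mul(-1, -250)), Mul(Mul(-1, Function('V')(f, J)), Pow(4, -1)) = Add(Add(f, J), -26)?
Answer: -37174476597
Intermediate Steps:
Function('V')(f, J) = Add(104, Mul(-4, J), Mul(-4, f)) (Function('V')(f, J) = Mul(-4, Add(Add(f, J), -26)) = Mul(-4, Add(Add(J, f), -26)) = Mul(-4, Add(-26, J, f)) = Add(104, Mul(-4, J), Mul(-4, f)))
W = 86 (W = Add(2, Add(-166, Mul(-1, -250))) = Add(2, Add(-166, 250)) = Add(2, 84) = 86)
Function('S')(F, d) = Add(-60, Mul(4, F), Mul(4, d)) (Function('S')(F, d) = Mul(4, Add(Add(F, d), -15)) = Mul(4, Add(-15, F, d)) = Add(-60, Mul(4, F), Mul(4, d)))
Function('B')(M, Q) = Add(104, Q, Mul(-7, M)) (Function('B')(M, Q) = Add(Add(M, Q), Add(104, Mul(-4, M), Mul(-4, M))) = Add(Add(M, Q), Add(104, Mul(-8, M))) = Add(104, Q, Mul(-7, M)))
Mul(Add(Function('B')(Function('S')(10, 23), W), 286133), Add(-257287, 127224)) = Mul(Add(Add(104, 86, Mul(-7, Add(-60, Mul(4, 10), Mul(4, 23)))), 286133), Add(-257287, 127224)) = Mul(Add(Add(104, 86, Mul(-7, Add(-60, 40, 92))), 286133), -130063) = Mul(Add(Add(104, 86, Mul(-7, 72)), 286133), -130063) = Mul(Add(Add(104, 86, -504), 286133), -130063) = Mul(Add(-314, 286133), -130063) = Mul(285819, -130063) = -37174476597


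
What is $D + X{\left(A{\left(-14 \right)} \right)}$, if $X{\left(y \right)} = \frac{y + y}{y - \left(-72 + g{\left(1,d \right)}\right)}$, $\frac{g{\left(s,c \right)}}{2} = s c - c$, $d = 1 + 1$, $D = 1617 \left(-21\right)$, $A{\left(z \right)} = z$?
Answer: $- \frac{984767}{29} \approx -33958.0$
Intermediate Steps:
$D = -33957$
$d = 2$
$g{\left(s,c \right)} = - 2 c + 2 c s$ ($g{\left(s,c \right)} = 2 \left(s c - c\right) = 2 \left(c s - c\right) = 2 \left(- c + c s\right) = - 2 c + 2 c s$)
$X{\left(y \right)} = \frac{2 y}{72 + y}$ ($X{\left(y \right)} = \frac{y + y}{y + \left(72 - 2 \cdot 2 \left(-1 + 1\right)\right)} = \frac{2 y}{y + \left(72 - 2 \cdot 2 \cdot 0\right)} = \frac{2 y}{y + \left(72 - 0\right)} = \frac{2 y}{y + \left(72 + 0\right)} = \frac{2 y}{y + 72} = \frac{2 y}{72 + y}$)
$D + X{\left(A{\left(-14 \right)} \right)} = -33957 + 2 \left(-14\right) \frac{1}{72 - 14} = -33957 + 2 \left(-14\right) \frac{1}{58} = -33957 - \frac{14}{29} = - \frac{984767}{29}$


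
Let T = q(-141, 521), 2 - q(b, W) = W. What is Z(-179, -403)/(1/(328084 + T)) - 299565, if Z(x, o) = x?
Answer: -58933700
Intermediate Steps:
q(b, W) = 2 - W
T = -519 (T = 2 - 1*521 = 2 - 521 = -519)
Z(-179, -403)/(1/(328084 + T)) - 299565 = -179/(1/(328084 - 519)) - 299565 = -179/(1/327565) - 299565 = -179/1/327565 - 299565 = -179*327565 - 299565 = -58634135 - 299565 = -58933700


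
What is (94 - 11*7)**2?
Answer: 289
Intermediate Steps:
(94 - 11*7)**2 = (94 - 77)**2 = 17**2 = 289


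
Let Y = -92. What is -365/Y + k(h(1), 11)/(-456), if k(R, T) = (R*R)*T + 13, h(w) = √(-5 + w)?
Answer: 42323/10488 ≈ 4.0354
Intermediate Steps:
k(R, T) = 13 + T*R² (k(R, T) = R²*T + 13 = T*R² + 13 = 13 + T*R²)
-365/Y + k(h(1), 11)/(-456) = -365/(-92) + (13 + 11*(√(-5 + 1))²)/(-456) = -365*(-1/92) + (13 + 11*(√(-4))²)*(-1/456) = 365/92 + (13 + 11*(2*I)²)*(-1/456) = 365/92 + (13 + 11*(-4))*(-1/456) = 365/92 + (13 - 44)*(-1/456) = 365/92 - 31*(-1/456) = 365/92 + 31/456 = 42323/10488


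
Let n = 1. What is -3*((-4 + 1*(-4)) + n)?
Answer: 21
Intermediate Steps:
-3*((-4 + 1*(-4)) + n) = -3*((-4 + 1*(-4)) + 1) = -3*((-4 - 4) + 1) = -3*(-8 + 1) = -3*(-7) = 21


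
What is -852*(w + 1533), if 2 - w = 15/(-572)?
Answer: -187021455/143 ≈ -1.3078e+6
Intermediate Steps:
w = 1159/572 (w = 2 - 15/(-572) = 2 - 15*(-1)/572 = 2 - 1*(-15/572) = 2 + 15/572 = 1159/572 ≈ 2.0262)
-852*(w + 1533) = -852*(1159/572 + 1533) = -852*878035/572 = -187021455/143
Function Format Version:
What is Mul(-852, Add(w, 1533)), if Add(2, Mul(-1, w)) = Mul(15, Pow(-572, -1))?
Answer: Rational(-187021455, 143) ≈ -1.3078e+6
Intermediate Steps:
w = Rational(1159, 572) (w = Add(2, Mul(-1, Mul(15, Pow(-572, -1)))) = Add(2, Mul(-1, Mul(15, Rational(-1, 572)))) = Add(2, Mul(-1, Rational(-15, 572))) = Add(2, Rational(15, 572)) = Rational(1159, 572) ≈ 2.0262)
Mul(-852, Add(w, 1533)) = Mul(-852, Add(Rational(1159, 572), 1533)) = Mul(-852, Rational(878035, 572)) = Rational(-187021455, 143)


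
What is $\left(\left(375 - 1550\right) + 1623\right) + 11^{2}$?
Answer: $569$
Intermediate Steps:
$\left(\left(375 - 1550\right) + 1623\right) + 11^{2} = \left(\left(375 - 1550\right) + 1623\right) + 121 = \left(-1175 + 1623\right) + 121 = 448 + 121 = 569$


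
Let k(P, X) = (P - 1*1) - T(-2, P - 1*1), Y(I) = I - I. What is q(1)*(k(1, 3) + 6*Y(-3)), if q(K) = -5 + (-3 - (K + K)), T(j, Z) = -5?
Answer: -50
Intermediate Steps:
Y(I) = 0
k(P, X) = 4 + P (k(P, X) = (P - 1*1) - 1*(-5) = (P - 1) + 5 = (-1 + P) + 5 = 4 + P)
q(K) = -8 - 2*K (q(K) = -5 + (-3 - 2*K) = -8 - 2*K)
q(1)*(k(1, 3) + 6*Y(-3)) = (-8 - 2*1)*((4 + 1) + 6*0) = (-8 - 2)*(5 + 0) = -10*5 = -50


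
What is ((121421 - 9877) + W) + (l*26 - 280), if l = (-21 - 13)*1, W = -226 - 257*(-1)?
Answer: 110411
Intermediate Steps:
W = 31 (W = -226 + 257 = 31)
l = -34 (l = -34*1 = -34)
((121421 - 9877) + W) + (l*26 - 280) = ((121421 - 9877) + 31) + (-34*26 - 280) = (111544 + 31) + (-884 - 280) = 111575 - 1164 = 110411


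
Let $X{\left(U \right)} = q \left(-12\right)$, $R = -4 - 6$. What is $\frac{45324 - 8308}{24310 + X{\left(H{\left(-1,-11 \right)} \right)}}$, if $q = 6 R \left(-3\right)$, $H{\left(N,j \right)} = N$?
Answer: $\frac{18508}{11075} \approx 1.6712$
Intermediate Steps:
$R = -10$ ($R = -4 - 6 = -10$)
$q = 180$ ($q = 6 \left(-10\right) \left(-3\right) = \left(-60\right) \left(-3\right) = 180$)
$X{\left(U \right)} = -2160$ ($X{\left(U \right)} = 180 \left(-12\right) = -2160$)
$\frac{45324 - 8308}{24310 + X{\left(H{\left(-1,-11 \right)} \right)}} = \frac{45324 - 8308}{24310 - 2160} = \frac{37016}{22150} = 37016 \cdot \frac{1}{22150} = \frac{18508}{11075}$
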